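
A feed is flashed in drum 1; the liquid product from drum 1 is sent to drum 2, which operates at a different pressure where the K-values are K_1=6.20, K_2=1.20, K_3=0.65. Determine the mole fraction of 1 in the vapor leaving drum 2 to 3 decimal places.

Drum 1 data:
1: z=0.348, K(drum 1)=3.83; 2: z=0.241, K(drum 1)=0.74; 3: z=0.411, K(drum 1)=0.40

y_1 (drum 2) = 0.238

Drum 1:
Let ψ₁ = V/F and solve Σ zᵢ(Kᵢ−1)/(1+ψ₁(Kᵢ−1)) = 0.
Check two-phase: ΣzᵢKᵢ = 1.676 > 1 and Σzᵢ/Kᵢ = 1.444 > 1, so g(0) = 0.676 > 0 and g(1) = -0.444 < 0.
Iterate (Newton) starting at ψ₁ = 0.5:
  ψ₁ = 0.500: g = -0.0165, g' = -0.801 → ψ₁ = 0.479
  ψ₁ = 0.479: g = 0.0001, g' = -0.815 → ψ₁ = 0.480
Converged at ψ₁ = 0.480.
Drum-1 compositions:
  1: x = 0.148, y = 0.565
  2: x = 0.275, y = 0.204
  3: x = 0.577, y = 0.231
Drum-2 feed = drum-1 liquid: z₂ = (0.1476, 0.2753, 0.5770).
Drum 2:
Material balance + equilibrium reduce to Σ zᵢ(Kᵢ−1)/(1+ψ₂(Kᵢ−1)) = 0.
Feasibility: ΣzᵢKᵢ = 1.621, Σzᵢ/Kᵢ = 1.141 — both > 1, two phases present.
Newton iteration, ψ₂⁰ = 0.61:
  ψ₂ = 0.610: g = -0.0237, g' = -0.352 → ψ₂ = 0.543
  ψ₂ = 0.543: g = 0.0012, g' = -0.390 → ψ₂ = 0.546
Converged at ψ₂ = 0.546.
  1: x = 0.038, y = 0.238
  2: x = 0.248, y = 0.298
  3: x = 0.713, y = 0.464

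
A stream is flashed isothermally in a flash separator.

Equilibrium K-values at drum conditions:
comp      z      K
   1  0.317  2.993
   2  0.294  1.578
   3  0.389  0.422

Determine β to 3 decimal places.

β = 0.711

Material balance + equilibrium reduce to Σ zᵢ(Kᵢ−1)/(1+β(Kᵢ−1)) = 0.
Check two-phase: ΣzᵢKᵢ = 1.577 > 1 and Σzᵢ/Kᵢ = 1.214 > 1, so g(0) = 0.577 > 0 and g(1) = -0.214 < 0.
Newton iteration, β⁰ = 0.68:
  β = 0.680: g = 0.0198, g' = -0.630 → β = 0.711
Converged at β = 0.711.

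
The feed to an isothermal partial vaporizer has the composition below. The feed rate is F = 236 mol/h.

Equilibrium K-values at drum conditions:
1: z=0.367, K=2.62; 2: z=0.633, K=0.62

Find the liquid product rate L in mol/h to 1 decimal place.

L = 100.3 mol/h

Binary case is linear: z₁(K₁−1)(1+V/F(K₂−1)) + z₂(K₂−1)(1+V/F(K₁−1)) = 0
⇒ V/F = [z₁(K₁−1)+z₂(K₂−1)] / [−(K₁−1)(K₂−1)] = 0.3540/0.6156 = 0.575
Then V = V/F·F = 0.5750·236 = 135.7 mol/h and L = F − V = 100.3 mol/h.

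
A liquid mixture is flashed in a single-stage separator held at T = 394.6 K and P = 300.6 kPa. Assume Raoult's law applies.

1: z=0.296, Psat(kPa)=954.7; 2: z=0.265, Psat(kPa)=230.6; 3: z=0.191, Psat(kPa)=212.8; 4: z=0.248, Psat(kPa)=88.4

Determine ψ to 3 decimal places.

ψ = 0.355

Raoult's law: Kᵢ = Pᵢˢᵃᵗ/P = Pᵢˢᵃᵗ/300.6.
  K_1 = 954.7/300.6 = 3.17598, K_2 = 230.6/300.6 = 0.76713, K_3 = 212.8/300.6 = 0.70792, K_4 = 88.4/300.6 = 0.29408
Rachford–Rice: g(ψ) = Σ zᵢ(Kᵢ−1)/(1+ψ(Kᵢ−1)) = 0.
Check two-phase: ΣzᵢKᵢ = 1.352 > 1 and Σzᵢ/Kᵢ = 1.552 > 1, so g(0) = 0.352 > 0 and g(1) = -0.552 < 0.
Newton–Raphson from ψ = 0.57:
  ψ = 0.570: g = -0.1435, g' = -0.668 → ψ = 0.355
Converged at ψ = 0.355.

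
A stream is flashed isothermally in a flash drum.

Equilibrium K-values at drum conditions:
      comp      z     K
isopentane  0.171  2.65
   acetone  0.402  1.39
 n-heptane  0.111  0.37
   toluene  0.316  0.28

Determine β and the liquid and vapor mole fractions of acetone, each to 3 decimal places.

Let β = V/F and solve Σ zᵢ(Kᵢ−1)/(1+β(Kᵢ−1)) = 0.
Check two-phase: ΣzᵢKᵢ = 1.141 > 1 and Σzᵢ/Kᵢ = 1.782 > 1, so g(0) = 0.141 > 0 and g(1) = -0.782 < 0.
Newton–Raphson from β = 0.5:
  β = 0.500: g = -0.1718, g' = -0.676 → β = 0.246
  β = 0.246: g = -0.0155, g' = -0.590 → β = 0.220
Converged at β = 0.220.
Compositions from xᵢ = zᵢ/(1+β(Kᵢ−1)), yᵢ = Kᵢxᵢ:
  isopentane: x = 0.125, y = 0.333
  acetone: x = 0.370, y = 0.515
  n-heptane: x = 0.129, y = 0.048
  toluene: x = 0.375, y = 0.105

β = 0.220, x_acetone = 0.370, y_acetone = 0.515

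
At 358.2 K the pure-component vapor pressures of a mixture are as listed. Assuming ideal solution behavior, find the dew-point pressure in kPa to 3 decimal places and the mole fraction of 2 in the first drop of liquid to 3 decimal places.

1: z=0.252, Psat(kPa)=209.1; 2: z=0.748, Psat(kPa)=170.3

At the dew point ψ → 1, so Σzᵢ/Kᵢ = 1 with Kᵢ = Pᵢˢᵃᵗ/P ⇒ 1/P = Σzᵢ/Pᵢˢᵃᵗ.
1/P = 0.252/209.1 + 0.748/170.3 = 0.005597 ⇒ P = 178.654 kPa
xᵢ = zᵢP/Pᵢˢᵃᵗ ⇒ x_2 = 0.748·178.654/170.3 = 0.785

Pdew = 178.654 kPa, x_2 = 0.785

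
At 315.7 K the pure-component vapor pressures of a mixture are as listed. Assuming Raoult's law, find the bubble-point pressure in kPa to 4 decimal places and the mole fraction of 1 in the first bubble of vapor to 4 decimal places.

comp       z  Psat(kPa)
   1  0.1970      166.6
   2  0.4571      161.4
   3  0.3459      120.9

Pbub = 148.4155 kPa, y_1 = 0.2211

At the bubble point ψ → 0, so ΣzᵢKᵢ = 1 with Kᵢ = Pᵢˢᵃᵗ/P ⇒ P = ΣzᵢPᵢˢᵃᵗ.
P = 0.1970·166.6 + 0.4571·161.4 + 0.3459·120.9 = 148.4155 kPa
yᵢ = zᵢPᵢˢᵃᵗ/P ⇒ y_1 = 0.1970·166.6/148.4155 = 0.2211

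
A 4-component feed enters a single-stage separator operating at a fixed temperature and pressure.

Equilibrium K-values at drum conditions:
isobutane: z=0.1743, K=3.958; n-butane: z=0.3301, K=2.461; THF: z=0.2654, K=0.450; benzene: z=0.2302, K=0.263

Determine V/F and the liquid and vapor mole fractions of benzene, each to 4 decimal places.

Material balance + equilibrium reduce to Σ zᵢ(Kᵢ−1)/(1+V/F(Kᵢ−1)) = 0.
Feasibility: ΣzᵢKᵢ = 1.6822, Σzᵢ/Kᵢ = 1.6432 — both > 1, two phases present.
Newton iteration, V/F⁰ = 0.5:
  V/F = 0.5000: g = 0.01667, g' = -0.9497 → V/F = 0.5176
Converged at V/F = 0.5176.
Compositions from xᵢ = zᵢ/(1+V/F(Kᵢ−1)), yᵢ = Kᵢxᵢ:
  isobutane: x = 0.0689, y = 0.2726
  n-butane: x = 0.1880, y = 0.4626
  THF: x = 0.3710, y = 0.1670
  benzene: x = 0.3722, y = 0.0979

V/F = 0.5176, x_benzene = 0.3722, y_benzene = 0.0979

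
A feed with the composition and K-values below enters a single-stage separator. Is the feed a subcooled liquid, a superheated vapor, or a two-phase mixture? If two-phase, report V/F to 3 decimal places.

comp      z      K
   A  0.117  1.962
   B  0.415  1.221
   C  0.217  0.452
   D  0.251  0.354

subcooled liquid

ΣzᵢKᵢ = 0.923; Σzᵢ/Kᵢ = 1.589.
Since ΣzᵢKᵢ < 1 the mixture is below its bubble point — single liquid phase.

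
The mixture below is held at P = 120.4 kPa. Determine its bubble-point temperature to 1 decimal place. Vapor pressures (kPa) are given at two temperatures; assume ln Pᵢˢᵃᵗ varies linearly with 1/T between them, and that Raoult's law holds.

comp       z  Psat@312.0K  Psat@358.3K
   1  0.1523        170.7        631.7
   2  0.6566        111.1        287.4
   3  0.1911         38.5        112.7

T = 316.9 K

Bubble-point temperature: ΣzᵢPᵢˢᵃᵗ(T) = P. Interpolate ln Pᵢˢᵃᵗ = aᵢ + bᵢ/T.
  T = 312.0 K: ΣzᵢPᵢˢᵃᵗ = 106.30 kPa
  T = 358.3 K: ΣzᵢPᵢˢᵃᵗ = 306.45 kPa
  T = 335.1 K: ΣzᵢPᵢˢᵃᵗ = 186.42 kPa
  T = 323.6 K: ΣzᵢPᵢˢᵃᵗ = 142.24 kPa
  T = 317.8 K: ΣzᵢPᵢˢᵃᵗ = 123.27 kPa
  T = 314.9 K: ΣzᵢPᵢˢᵃᵗ = 114.54 kPa
  T = 316.4 K: ΣzᵢPᵢˢᵃᵗ = 118.99 kPa
Interpolating between 316.4 K and 317.8 K gives T ≈ 316.9 K.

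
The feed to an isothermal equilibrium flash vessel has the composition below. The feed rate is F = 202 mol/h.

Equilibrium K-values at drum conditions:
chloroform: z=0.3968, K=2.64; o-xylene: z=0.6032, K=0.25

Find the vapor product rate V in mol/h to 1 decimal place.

Material balance + equilibrium reduce to Σ zᵢ(Kᵢ−1)/(1+β(Kᵢ−1)) = 0.
Feasibility: ΣzᵢKᵢ = 1.1984, Σzᵢ/Kᵢ = 2.5631 — both > 1, two phases present.
Newton–Raphson from β = 0.5:
  β = 0.5000: g = -0.36628, g' = -1.1908 → β = 0.1924
  β = 0.1924: g = -0.03403, g' = -1.0801 → β = 0.1609
  β = 0.1609: g = 0.00040, g' = -1.1069 → β = 0.1613
Converged at β = 0.1613.
Then V = β·F = 0.1613·202 = 32.6 mol/h and L = F − V = 169.4 mol/h.

V = 32.6 mol/h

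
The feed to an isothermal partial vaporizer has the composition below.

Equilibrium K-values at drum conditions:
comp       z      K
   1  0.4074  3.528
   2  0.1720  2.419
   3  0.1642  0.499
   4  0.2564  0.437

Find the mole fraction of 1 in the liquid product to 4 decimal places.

Rachford–Rice: g(ψ) = Σ zᵢ(Kᵢ−1)/(1+ψ(Kᵢ−1)) = 0.
Feasibility: ΣzᵢKᵢ = 2.0474, Σzᵢ/Kᵢ = 1.1024 — both > 1, two phases present.
Newton–Raphson from ψ = 0.5:
  ψ = 0.5000: g = 0.28701, g' = -0.8573 → ψ = 0.8348
  ψ = 0.8348: g = 0.02908, g' = -0.7528 → ψ = 0.8734
  ψ = 0.8734: g = -0.00025, g' = -0.7669 → ψ = 0.8731
Converged at ψ = 0.8731.
Compositions from xᵢ = zᵢ/(1+ψ(Kᵢ−1)), yᵢ = Kᵢxᵢ:
  1: x = 0.1270, y = 0.4482
  2: x = 0.0768, y = 0.1858
  3: x = 0.2919, y = 0.1456
  4: x = 0.5043, y = 0.2204

x_1 = 0.1270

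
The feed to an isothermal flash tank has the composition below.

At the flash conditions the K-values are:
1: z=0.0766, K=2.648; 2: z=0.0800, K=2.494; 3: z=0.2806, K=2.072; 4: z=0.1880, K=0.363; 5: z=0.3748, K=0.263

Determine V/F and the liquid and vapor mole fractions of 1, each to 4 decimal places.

V/F = 0.1679, x_1 = 0.0600, y_1 = 0.1589

Rachford–Rice: g(V/F) = Σ zᵢ(Kᵢ−1)/(1+V/F(Kᵢ−1)) = 0.
g(0) = ΣzᵢKᵢ − 1 = 0.1506 and g(1) = 1 − Σzᵢ/Kᵢ = -1.1394, so a root lies in (0, 1).
Newton iteration, V/F⁰ = 0.56:
  V/F = 0.5600: g = -0.33783, g' = -1.0097 → V/F = 0.2254
  V/F = 0.2254: g = -0.04739, g' = -0.8165 → V/F = 0.1674
  V/F = 0.1674: g = 0.00044, g' = -0.8344 → V/F = 0.1679
Converged at V/F = 0.1679.
Compositions from xᵢ = zᵢ/(1+V/F(Kᵢ−1)), yᵢ = Kᵢxᵢ:
  1: x = 0.0600, y = 0.1589
  2: x = 0.0640, y = 0.1595
  3: x = 0.2378, y = 0.4927
  4: x = 0.2105, y = 0.0764
  5: x = 0.4277, y = 0.1125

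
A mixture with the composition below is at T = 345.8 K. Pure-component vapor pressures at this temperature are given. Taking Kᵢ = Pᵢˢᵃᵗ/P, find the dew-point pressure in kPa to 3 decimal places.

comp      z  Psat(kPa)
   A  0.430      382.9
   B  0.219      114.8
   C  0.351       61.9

At the dew point ψ → 1, so Σzᵢ/Kᵢ = 1 with Kᵢ = Pᵢˢᵃᵗ/P ⇒ 1/P = Σzᵢ/Pᵢˢᵃᵗ.
1/P = 0.430/382.9 + 0.219/114.8 + 0.351/61.9 = 0.008701 ⇒ P = 114.928 kPa

Pdew = 114.928 kPa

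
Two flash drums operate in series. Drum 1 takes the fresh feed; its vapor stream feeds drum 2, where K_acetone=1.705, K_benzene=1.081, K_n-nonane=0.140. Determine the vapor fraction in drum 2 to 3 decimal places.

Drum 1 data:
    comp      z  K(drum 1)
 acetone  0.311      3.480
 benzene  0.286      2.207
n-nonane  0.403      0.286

V/F (drum 2) = 0.400

Drum 1:
Material balance + equilibrium reduce to Σ zᵢ(Kᵢ−1)/(1+ψ₁(Kᵢ−1)) = 0.
g(0) = ΣzᵢKᵢ − 1 = 0.829 and g(1) = 1 − Σzᵢ/Kᵢ = -0.628, so a root lies in (0, 1).
Iterate (Newton) starting at ψ₁ = 0.59:
  ψ₁ = 0.590: g = 0.0176, g' = -1.071 → ψ₁ = 0.606
Converged at ψ₁ = 0.606.
Drum-1 compositions:
  acetone: x = 0.124, y = 0.432
  benzene: x = 0.165, y = 0.364
  n-nonane: x = 0.711, y = 0.203
Drum-2 feed = drum-1 vapor: z₂ = (0.4323, 0.3645, 0.2032).
Drum 2:
Material balance + equilibrium reduce to Σ zᵢ(Kᵢ−1)/(1+ψ₂(Kᵢ−1)) = 0.
Feasibility: ΣzᵢKᵢ = 1.159, Σzᵢ/Kᵢ = 2.042 — both > 1, two phases present.
Newton–Raphson from ψ₂ = 0.62:
  ψ₂ = 0.620: g = -0.1343, g' = -0.796 → ψ₂ = 0.451
  ψ₂ = 0.451: g = -0.0260, g' = -0.527 → ψ₂ = 0.402
  ψ₂ = 0.402: g = -0.0011, g' = -0.484 → ψ₂ = 0.400
Converged at ψ₂ = 0.400.
  acetone: x = 0.337, y = 0.575
  benzene: x = 0.353, y = 0.382
  n-nonane: x = 0.310, y = 0.043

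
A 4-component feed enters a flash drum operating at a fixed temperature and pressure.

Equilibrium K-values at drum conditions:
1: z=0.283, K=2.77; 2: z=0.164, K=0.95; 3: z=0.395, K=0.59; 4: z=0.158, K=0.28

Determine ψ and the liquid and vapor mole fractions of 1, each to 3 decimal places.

Let ψ = V/F and solve Σ zᵢ(Kᵢ−1)/(1+ψ(Kᵢ−1)) = 0.
Check two-phase: ΣzᵢKᵢ = 1.217 > 1 and Σzᵢ/Kᵢ = 1.509 > 1, so g(0) = 0.217 > 0 and g(1) = -0.509 < 0.
Newton iteration, ψ⁰ = 0.5:
  ψ = 0.500: g = -0.1241, g' = -0.555 → ψ = 0.276
  ψ = 0.276: g = 0.0034, g' = -0.612 → ψ = 0.282
Converged at ψ = 0.282.
Compositions from xᵢ = zᵢ/(1+ψ(Kᵢ−1)), yᵢ = Kᵢxᵢ:
  1: x = 0.189, y = 0.523
  2: x = 0.166, y = 0.158
  3: x = 0.447, y = 0.264
  4: x = 0.198, y = 0.056

ψ = 0.282, x_1 = 0.189, y_1 = 0.523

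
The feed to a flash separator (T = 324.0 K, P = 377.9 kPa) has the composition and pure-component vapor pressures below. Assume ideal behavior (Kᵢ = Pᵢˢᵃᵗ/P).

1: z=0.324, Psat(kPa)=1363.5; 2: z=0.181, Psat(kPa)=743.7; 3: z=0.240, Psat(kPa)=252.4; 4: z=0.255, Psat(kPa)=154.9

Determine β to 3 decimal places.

Raoult's law: Kᵢ = Pᵢˢᵃᵗ/P = Pᵢˢᵃᵗ/377.9.
  K_1 = 1363.5/377.9 = 3.60810, K_2 = 743.7/377.9 = 1.96798, K_3 = 252.4/377.9 = 0.66790, K_4 = 154.9/377.9 = 0.40990
Newton–Raphson from β = 0.43:
  β = 0.430: g = 0.2274, g' = -0.770 → β = 0.725
  β = 0.725: g = 0.0270, g' = -0.639 → β = 0.768
Converged at β = 0.768.

β = 0.768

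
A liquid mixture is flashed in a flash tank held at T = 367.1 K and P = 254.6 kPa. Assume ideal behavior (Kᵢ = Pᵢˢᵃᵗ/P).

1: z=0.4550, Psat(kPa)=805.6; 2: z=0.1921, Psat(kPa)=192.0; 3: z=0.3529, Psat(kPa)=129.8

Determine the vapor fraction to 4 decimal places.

ψ = 0.8322

Raoult's law: Kᵢ = Pᵢˢᵃᵗ/P = Pᵢˢᵃᵗ/254.6.
  K_1 = 805.6/254.6 = 3.164179, K_2 = 192.0/254.6 = 0.754124, K_3 = 129.8/254.6 = 0.509819
Rachford–Rice: g(ψ) = Σ zᵢ(Kᵢ−1)/(1+ψ(Kᵢ−1)) = 0.
Feasibility: ΣzᵢKᵢ = 1.7645, Σzᵢ/Kᵢ = 1.0907 — both > 1, two phases present.
Iterate (Newton) starting at ψ = 0.5:
  ψ = 0.5000: g = 0.18994, g' = -0.6555 → ψ = 0.7898
  ψ = 0.7898: g = 0.02259, g' = -0.5340 → ψ = 0.8321
  ψ = 0.8321: g = 0.00006, g' = -0.5319 → ψ = 0.8322
Converged at ψ = 0.8322.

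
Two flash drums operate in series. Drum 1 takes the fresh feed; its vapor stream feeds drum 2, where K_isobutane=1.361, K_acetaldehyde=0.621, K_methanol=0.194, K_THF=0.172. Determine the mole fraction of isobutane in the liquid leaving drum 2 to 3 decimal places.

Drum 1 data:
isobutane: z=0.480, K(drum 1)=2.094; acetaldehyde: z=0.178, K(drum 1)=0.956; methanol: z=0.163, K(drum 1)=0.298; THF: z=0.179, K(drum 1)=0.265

x_isobutane (drum 2) = 0.621

Drum 1:
Newton–Raphson from ψ₁ = 0.62:
  ψ₁ = 0.620: g = -0.1395, g' = -0.783 → ψ₁ = 0.442
  ψ₁ = 0.442: g = -0.0146, g' = -0.642 → ψ₁ = 0.419
Converged at ψ₁ = 0.419.
Drum-1 compositions:
  isobutane: x = 0.329, y = 0.689
  acetaldehyde: x = 0.181, y = 0.173
  methanol: x = 0.231, y = 0.069
  THF: x = 0.259, y = 0.069
Drum-2 feed = drum-1 vapor: z₂ = (0.6893, 0.1734, 0.0688, 0.0685).
Drum 2:
Rachford–Rice: g(ψ₂) = Σ zᵢ(Kᵢ−1)/(1+ψ₂(Kᵢ−1)) = 0.
Feasibility: ΣzᵢKᵢ = 1.071, Σzᵢ/Kᵢ = 1.539 — both > 1, two phases present.
Newton iteration, ψ₂⁰ = 0.5:
  ψ₂ = 0.500: g = -0.0600, g' = -0.365 → ψ₂ = 0.335
  ψ₂ = 0.335: g = -0.0079, g' = -0.278 → ψ₂ = 0.307
Converged at ψ₂ = 0.307.
  isobutane: x = 0.621, y = 0.845
  acetaldehyde: x = 0.196, y = 0.122
  methanol: x = 0.091, y = 0.018
  THF: x = 0.092, y = 0.016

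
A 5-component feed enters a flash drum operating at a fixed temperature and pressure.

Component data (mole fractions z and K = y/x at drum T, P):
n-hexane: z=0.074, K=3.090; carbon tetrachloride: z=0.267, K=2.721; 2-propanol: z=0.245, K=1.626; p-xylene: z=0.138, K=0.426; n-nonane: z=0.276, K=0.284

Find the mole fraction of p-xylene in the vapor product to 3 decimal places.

y_p-xylene = 0.084

Iterate (Newton) starting at ψ = 0.5:
  ψ = 0.500: g = 0.0205, g' = -0.794 → ψ = 0.526
Converged at ψ = 0.526.
Compositions from xᵢ = zᵢ/(1+ψ(Kᵢ−1)), yᵢ = Kᵢxᵢ:
  n-hexane: x = 0.035, y = 0.109
  carbon tetrachloride: x = 0.140, y = 0.381
  2-propanol: x = 0.184, y = 0.300
  p-xylene: x = 0.198, y = 0.084
  n-nonane: x = 0.443, y = 0.126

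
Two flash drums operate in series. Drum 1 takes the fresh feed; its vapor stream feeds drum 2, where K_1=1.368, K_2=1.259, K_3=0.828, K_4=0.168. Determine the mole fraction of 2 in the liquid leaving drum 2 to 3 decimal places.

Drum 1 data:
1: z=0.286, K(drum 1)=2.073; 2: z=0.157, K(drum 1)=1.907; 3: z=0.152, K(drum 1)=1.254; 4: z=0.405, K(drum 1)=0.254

x_2 (drum 2) = 0.214

Drum 1:
Let ψ₁ = V/F and solve Σ zᵢ(Kᵢ−1)/(1+ψ₁(Kᵢ−1)) = 0.
Check two-phase: ΣzᵢKᵢ = 1.186 > 1 and Σzᵢ/Kᵢ = 1.936 > 1, so g(0) = 0.186 > 0 and g(1) = -0.936 < 0.
Newton–Raphson from ψ₁ = 0.5:
  ψ₁ = 0.500: g = -0.1499, g' = -0.782 → ψ₁ = 0.308
  ψ₁ = 0.308: g = -0.0146, g' = -0.653 → ψ₁ = 0.286
Converged at ψ₁ = 0.286.
Drum-1 compositions:
  1: x = 0.219, y = 0.454
  2: x = 0.125, y = 0.238
  3: x = 0.142, y = 0.178
  4: x = 0.515, y = 0.131
Drum-2 feed = drum-1 vapor: z₂ = (0.4538, 0.2378, 0.1777, 0.1307).
Drum 2:
Let ψ₂ = V/F and solve Σ zᵢ(Kᵢ−1)/(1+ψ₂(Kᵢ−1)) = 0.
Check two-phase: ΣzᵢKᵢ = 1.089 > 1 and Σzᵢ/Kᵢ = 1.513 > 1, so g(0) = 0.089 > 0 and g(1) = -0.513 < 0.
Iterate (Newton) starting at ψ₂ = 0.5:
  ψ₂ = 0.500: g = -0.0241, g' = -0.328 → ψ₂ = 0.426
  ψ₂ = 0.426: g = -0.0018, g' = -0.282 → ψ₂ = 0.420
Converged at ψ₂ = 0.420.
  1: x = 0.393, y = 0.538
  2: x = 0.214, y = 0.270
  3: x = 0.192, y = 0.159
  4: x = 0.201, y = 0.034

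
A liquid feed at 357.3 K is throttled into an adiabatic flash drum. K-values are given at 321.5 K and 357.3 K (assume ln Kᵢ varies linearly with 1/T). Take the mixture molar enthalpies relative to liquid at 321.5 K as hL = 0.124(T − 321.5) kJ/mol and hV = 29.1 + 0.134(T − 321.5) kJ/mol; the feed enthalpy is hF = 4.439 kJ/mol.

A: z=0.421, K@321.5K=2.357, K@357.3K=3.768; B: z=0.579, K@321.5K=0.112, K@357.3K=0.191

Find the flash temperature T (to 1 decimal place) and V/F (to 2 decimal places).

T = 328.6 K, V/F = 0.12

Adiabatic flash: solve Rachford–Rice at each trial T, then check hF = ψ·hV(T) + (1−ψ)·hL(T).
  T = 321.5 K: K = (2.357, 0.112), RR gives ψ = 0.047, H_out = 1.380 kJ/mol
  T = 357.3 K: K = (3.768, 0.191), RR gives ψ = 0.311, H_out = 13.607 kJ/mol
  T = 339.4 K: K = (3.017, 0.148), RR gives ψ = 0.207, H_out = 8.289 kJ/mol
  T = 330.4 K: K = (2.674, 0.129), RR gives ψ = 0.138, H_out = 5.120 kJ/mol
  T = 325.9 K: K = (2.511, 0.120), RR gives ψ = 0.095, H_out = 3.325 kJ/mol
  T = 328.1 K: K = (2.590, 0.125), RR gives ψ = 0.117, H_out = 4.224 kJ/mol
  T = 329.2 K: K = (2.630, 0.127), RR gives ψ = 0.127, H_out = 4.658 kJ/mol
Linear interpolation between T = 328.1 (H_out = 4.224) and T = 329.2 (H_out = 4.658) on hF = 4.439 gives T ≈ 328.6 K, at which ψ = 0.12.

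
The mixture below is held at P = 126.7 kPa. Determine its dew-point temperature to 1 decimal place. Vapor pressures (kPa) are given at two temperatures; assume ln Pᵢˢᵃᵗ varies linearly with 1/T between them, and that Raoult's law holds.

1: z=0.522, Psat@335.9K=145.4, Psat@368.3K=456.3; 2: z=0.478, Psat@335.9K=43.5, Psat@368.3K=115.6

T = 354.7 K

Dew-point temperature: Σzᵢ·P/Pᵢˢᵃᵗ(T) = 1. Interpolate ln Pᵢˢᵃᵗ = aᵢ + bᵢ/T.
  T = 335.9 K: ΣzᵢP/Pᵢˢᵃᵗ = 1.8471
  T = 368.3 K: ΣzᵢP/Pᵢˢᵃᵗ = 0.6688
  T = 352.1 K: ΣzᵢP/Pᵢˢᵃᵗ = 1.0852
  T = 360.2 K: ΣzᵢP/Pᵢˢᵃᵗ = 0.8472
  T = 356.1 K: ΣzᵢP/Pᵢˢᵃᵗ = 0.9589
  T = 354.1 K: ΣzᵢP/Pᵢˢᵃᵗ = 1.0197
Interpolating between 354.1 K and 356.1 K gives T ≈ 354.7 K.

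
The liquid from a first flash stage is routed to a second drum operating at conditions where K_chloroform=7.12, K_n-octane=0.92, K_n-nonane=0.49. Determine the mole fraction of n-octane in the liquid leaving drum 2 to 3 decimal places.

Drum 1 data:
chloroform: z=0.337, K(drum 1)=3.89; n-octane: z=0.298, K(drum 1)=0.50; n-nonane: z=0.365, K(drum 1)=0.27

Drum 1:
Rachford–Rice: g(ψ₁) = Σ zᵢ(Kᵢ−1)/(1+ψ₁(Kᵢ−1)) = 0.
g(0) = ΣzᵢKᵢ − 1 = 0.558 and g(1) = 1 − Σzᵢ/Kᵢ = -1.034, so a root lies in (0, 1).
Newton–Raphson from ψ₁ = 0.49:
  ψ₁ = 0.490: g = -0.2091, g' = -1.084 → ψ₁ = 0.297
  ψ₁ = 0.297: g = 0.0087, g' = -1.235 → ψ₁ = 0.304
Converged at ψ₁ = 0.304.
Drum-1 compositions:
  chloroform: x = 0.179, y = 0.698
  n-octane: x = 0.351, y = 0.176
  n-nonane: x = 0.469, y = 0.127
Drum-2 feed = drum-1 liquid: z₂ = (0.1793, 0.3515, 0.4692).
Drum 2:
Let ψ₂ = V/F and solve Σ zᵢ(Kᵢ−1)/(1+ψ₂(Kᵢ−1)) = 0.
Feasibility: ΣzᵢKᵢ = 1.830, Σzᵢ/Kᵢ = 1.365 — both > 1, two phases present.
Iterate (Newton) starting at ψ₂ = 0.31:
  ψ₂ = 0.310: g = 0.0657, g' = -0.975 → ψ₂ = 0.377
  ψ₂ = 0.377: g = 0.0062, g' = -0.803 → ψ₂ = 0.385
Converged at ψ₂ = 0.385.
  chloroform: x = 0.053, y = 0.380
  n-octane: x = 0.363, y = 0.334
  n-nonane: x = 0.584, y = 0.286

x_n-octane (drum 2) = 0.363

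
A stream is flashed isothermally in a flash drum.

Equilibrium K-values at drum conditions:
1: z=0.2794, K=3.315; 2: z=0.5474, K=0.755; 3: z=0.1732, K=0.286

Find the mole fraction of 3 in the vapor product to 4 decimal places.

Let ψ = V/F and solve Σ zᵢ(Kᵢ−1)/(1+ψ(Kᵢ−1)) = 0.
g(0) = ΣzᵢKᵢ − 1 = 0.3890 and g(1) = 1 − Σzᵢ/Kᵢ = -0.4149, so a root lies in (0, 1).
Newton iteration, ψ⁰ = 0.55:
  ψ = 0.5500: g = -0.07410, g' = -0.5731 → ψ = 0.4207
  ψ = 0.4207: g = 0.00140, g' = -0.6055 → ψ = 0.4230
Converged at ψ = 0.4230.
Compositions from xᵢ = zᵢ/(1+ψ(Kᵢ−1)), yᵢ = Kᵢxᵢ:
  1: x = 0.1412, y = 0.4680
  2: x = 0.6107, y = 0.4611
  3: x = 0.2481, y = 0.0710

y_3 = 0.0710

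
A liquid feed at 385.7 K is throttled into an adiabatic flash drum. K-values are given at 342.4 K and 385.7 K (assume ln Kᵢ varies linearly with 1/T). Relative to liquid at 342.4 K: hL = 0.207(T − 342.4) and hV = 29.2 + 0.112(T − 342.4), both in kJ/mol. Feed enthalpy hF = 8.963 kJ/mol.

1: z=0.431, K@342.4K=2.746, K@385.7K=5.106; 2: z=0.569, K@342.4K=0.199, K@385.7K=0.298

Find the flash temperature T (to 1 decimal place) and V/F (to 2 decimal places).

T = 348.7 K, V/F = 0.27

Adiabatic flash: solve Rachford–Rice at each trial T, then check hF = ψ·hV(T) + (1−ψ)·hL(T).
  T = 342.4 K: K = (2.746, 0.199), RR gives ψ = 0.212, H_out = 6.196 kJ/mol
  T = 385.7 K: K = (5.106, 0.298), RR gives ψ = 0.475, H_out = 20.889 kJ/mol
  T = 364.0 K: K = (3.811, 0.246), RR gives ψ = 0.369, H_out = 14.502 kJ/mol
  T = 353.2 K: K = (3.251, 0.222), RR gives ψ = 0.301, H_out = 10.726 kJ/mol
  T = 347.8 K: K = (2.992, 0.210), RR gives ψ = 0.260, H_out = 8.583 kJ/mol
  T = 350.5 K: K = (3.120, 0.216), RR gives ψ = 0.282, H_out = 9.681 kJ/mol
  T = 349.1 K: K = (3.053, 0.213), RR gives ψ = 0.271, H_out = 9.118 kJ/mol
Linear interpolation between T = 347.8 (H_out = 8.583) and T = 349.1 (H_out = 9.118) on hF = 8.963 gives T ≈ 348.7 K, at which ψ = 0.27.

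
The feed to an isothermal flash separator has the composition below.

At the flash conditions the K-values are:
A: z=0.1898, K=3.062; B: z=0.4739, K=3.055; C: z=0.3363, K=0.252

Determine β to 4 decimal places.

Newton iteration, β⁰ = 0.5:
  β = 0.5000: g = 0.27118, g' = -1.1626 → β = 0.7332
  β = 0.7332: g = -0.01283, g' = -1.3693 → β = 0.7239
  β = 0.7239: g = -0.00010, g' = -1.3482 → β = 0.7238
Converged at β = 0.7238.

β = 0.7238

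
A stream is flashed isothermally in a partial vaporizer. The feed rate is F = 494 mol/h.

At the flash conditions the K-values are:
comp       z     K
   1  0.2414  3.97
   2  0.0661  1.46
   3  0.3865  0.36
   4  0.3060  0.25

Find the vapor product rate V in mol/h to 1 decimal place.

V = 71.5 mol/h

Material balance + equilibrium reduce to Σ zᵢ(Kᵢ−1)/(1+ψ(Kᵢ−1)) = 0.
Check two-phase: ΣzᵢKᵢ = 1.2705 > 1 and Σzᵢ/Kᵢ = 2.4037 > 1, so g(0) = 0.2705 > 0 and g(1) = -1.4037 < 0.
Newton–Raphson from ψ = 0.5:
  ψ = 0.5000: g = -0.41773, g' = -1.1371 → ψ = 0.1326
  ψ = 0.1326: g = 0.01786, g' = -1.5096 → ψ = 0.1445
  ψ = 0.1445: g = 0.00028, g' = -1.4637 → ψ = 0.1446
Converged at ψ = 0.1446.
Then V = ψ·F = 0.1446·494 = 71.5 mol/h and L = F − V = 422.5 mol/h.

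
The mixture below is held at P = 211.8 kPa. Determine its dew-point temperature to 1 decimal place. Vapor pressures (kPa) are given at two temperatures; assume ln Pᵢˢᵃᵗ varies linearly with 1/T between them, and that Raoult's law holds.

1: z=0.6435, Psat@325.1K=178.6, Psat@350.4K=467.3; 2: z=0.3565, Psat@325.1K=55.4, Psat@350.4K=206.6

T = 340.8 K

Dew-point temperature: Σzᵢ·P/Pᵢˢᵃᵗ(T) = 1. Interpolate ln Pᵢˢᵃᵗ = aᵢ + bᵢ/T.
  T = 325.1 K: ΣzᵢP/Pᵢˢᵃᵗ = 2.1261
  T = 350.4 K: ΣzᵢP/Pᵢˢᵃᵗ = 0.6571
  T = 337.8 K: ΣzᵢP/Pᵢˢᵃᵗ = 1.1493
  T = 344.1 K: ΣzᵢP/Pᵢˢᵃᵗ = 0.8638
  T = 341.0 K: ΣzᵢP/Pᵢˢᵃᵗ = 0.9926
  T = 339.4 K: ΣzᵢP/Pᵢˢᵃᵗ = 1.0676
Interpolating between 339.4 K and 341.0 K gives T ≈ 340.8 K.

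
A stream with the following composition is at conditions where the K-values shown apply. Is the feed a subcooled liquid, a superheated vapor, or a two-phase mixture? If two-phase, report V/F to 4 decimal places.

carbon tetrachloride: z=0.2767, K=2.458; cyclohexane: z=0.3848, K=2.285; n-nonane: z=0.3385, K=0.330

ΣzᵢKᵢ = 1.6711; Σzᵢ/Kᵢ = 1.3067.
Both exceed 1, so a two-phase solution exists.
Newton–Raphson from ψ = 0.5:
  ψ = 0.5000: g = 0.19333, g' = -0.7759 → ψ = 0.7492
  ψ = 0.7492: g = -0.01061, g' = -0.9119 → ψ = 0.7375
  ψ = 0.7375: g = -0.00008, g' = -0.8979 → ψ = 0.7374
Converged at ψ = 0.7374.

two-phase, V/F = 0.7374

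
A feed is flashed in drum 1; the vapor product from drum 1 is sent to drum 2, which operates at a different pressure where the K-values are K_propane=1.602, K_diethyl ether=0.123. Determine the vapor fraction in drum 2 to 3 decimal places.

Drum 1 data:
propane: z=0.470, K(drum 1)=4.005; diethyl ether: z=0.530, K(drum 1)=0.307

Drum 1:
Material balance + equilibrium reduce to Σ zᵢ(Kᵢ−1)/(1+ψ₁(Kᵢ−1)) = 0.
g(0) = ΣzᵢKᵢ − 1 = 1.045 and g(1) = 1 − Σzᵢ/Kᵢ = -0.844, so a root lies in (0, 1).
Binary case is linear: z₁(K₁−1)(1+ψ₁(K₂−1)) + z₂(K₂−1)(1+ψ₁(K₁−1)) = 0
⇒ ψ₁ = [z₁(K₁−1)+z₂(K₂−1)] / [−(K₁−1)(K₂−1)] = 1.0451/2.0825 = 0.502
Drum-1 compositions:
  propane: x = 0.187, y = 0.751
  diethyl ether: x = 0.813, y = 0.249
Drum-2 feed = drum-1 vapor: z₂ = (0.7505, 0.2495).
Drum 2:
Material balance + equilibrium reduce to Σ zᵢ(Kᵢ−1)/(1+ψ₂(Kᵢ−1)) = 0.
g(0) = ΣzᵢKᵢ − 1 = 0.233 and g(1) = 1 − Σzᵢ/Kᵢ = -1.497, so a root lies in (0, 1).
Iterate (Newton) starting at ψ₂ = 0.5:
  ψ₂ = 0.500: g = -0.0424, g' = -0.769 → ψ₂ = 0.445
  ψ₂ = 0.445: g = -0.0024, g' = -0.685 → ψ₂ = 0.441
Converged at ψ₂ = 0.441.
  propane: x = 0.593, y = 0.950
  diethyl ether: x = 0.407, y = 0.050

V/F (drum 2) = 0.441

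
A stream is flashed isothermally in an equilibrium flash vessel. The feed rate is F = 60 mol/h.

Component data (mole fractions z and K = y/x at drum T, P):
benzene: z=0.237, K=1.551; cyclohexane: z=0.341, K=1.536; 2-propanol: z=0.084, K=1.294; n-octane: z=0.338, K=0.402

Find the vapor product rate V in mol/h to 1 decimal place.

V = 26.5 mol/h

Material balance + equilibrium reduce to Σ zᵢ(Kᵢ−1)/(1+ψ(Kᵢ−1)) = 0.
Check two-phase: ΣzᵢKᵢ = 1.136 > 1 and Σzᵢ/Kᵢ = 1.281 > 1, so g(0) = 0.136 > 0 and g(1) = -0.281 < 0.
Newton–Raphson from ψ = 0.6:
  ψ = 0.600: g = -0.0578, g' = -0.396 → ψ = 0.454
  ψ = 0.454: g = -0.0042, g' = -0.343 → ψ = 0.442
Converged at ψ = 0.442.
Then V = ψ·F = 0.4417·60 = 26.5 mol/h and L = F − V = 33.5 mol/h.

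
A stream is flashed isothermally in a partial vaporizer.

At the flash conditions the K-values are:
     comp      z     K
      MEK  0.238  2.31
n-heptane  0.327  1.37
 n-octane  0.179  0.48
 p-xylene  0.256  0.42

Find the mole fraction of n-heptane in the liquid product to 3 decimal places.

x_n-heptane = 0.285

Let β = V/F and solve Σ zᵢ(Kᵢ−1)/(1+β(Kᵢ−1)) = 0.
g(0) = ΣzᵢKᵢ − 1 = 0.191 and g(1) = 1 − Σzᵢ/Kᵢ = -0.324, so a root lies in (0, 1).
Newton–Raphson from β = 0.5:
  β = 0.500: g = -0.0444, g' = -0.440 → β = 0.399
  β = 0.399: g = -0.0005, g' = -0.433 → β = 0.398
Converged at β = 0.398.
Compositions from xᵢ = zᵢ/(1+β(Kᵢ−1)), yᵢ = Kᵢxᵢ:
  MEK: x = 0.156, y = 0.361
  n-heptane: x = 0.285, y = 0.390
  n-octane: x = 0.226, y = 0.108
  p-xylene: x = 0.333, y = 0.140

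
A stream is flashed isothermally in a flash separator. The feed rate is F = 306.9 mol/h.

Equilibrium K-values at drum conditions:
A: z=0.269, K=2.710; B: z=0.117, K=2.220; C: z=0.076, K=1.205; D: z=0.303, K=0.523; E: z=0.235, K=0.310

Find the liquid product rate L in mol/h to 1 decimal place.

L = 192.8 mol/h

Material balance + equilibrium reduce to Σ zᵢ(Kᵢ−1)/(1+V/F(Kᵢ−1)) = 0.
Feasibility: ΣzᵢKᵢ = 1.312, Σzᵢ/Kᵢ = 1.552 — both > 1, two phases present.
Newton–Raphson from V/F = 0.64:
  V/F = 0.640: g = -0.1849, g' = -0.738 → V/F = 0.390
  V/F = 0.390: g = -0.0121, g' = -0.679 → V/F = 0.372
Converged at V/F = 0.372.
Then V = V/F·F = 0.3719·306.9 = 114.1 mol/h and L = F − V = 192.8 mol/h.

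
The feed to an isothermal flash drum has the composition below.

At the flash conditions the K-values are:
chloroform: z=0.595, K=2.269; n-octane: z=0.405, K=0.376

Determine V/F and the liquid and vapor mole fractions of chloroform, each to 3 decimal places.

V/F = 0.634, x_chloroform = 0.330, y_chloroform = 0.748

Binary case is linear: z₁(K₁−1)(1+V/F(K₂−1)) + z₂(K₂−1)(1+V/F(K₁−1)) = 0
⇒ V/F = [z₁(K₁−1)+z₂(K₂−1)] / [−(K₁−1)(K₂−1)] = 0.5023/0.7919 = 0.634
Compositions from xᵢ = zᵢ/(1+V/F(Kᵢ−1)), yᵢ = Kᵢxᵢ:
  chloroform: x = 0.330, y = 0.748
  n-octane: x = 0.670, y = 0.252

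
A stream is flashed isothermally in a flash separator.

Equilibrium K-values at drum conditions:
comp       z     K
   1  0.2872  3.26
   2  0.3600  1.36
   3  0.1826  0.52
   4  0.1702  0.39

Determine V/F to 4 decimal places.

V/F = 0.7763

Rachford–Rice: g(V/F) = Σ zᵢ(Kᵢ−1)/(1+V/F(Kᵢ−1)) = 0.
g(0) = ΣzᵢKᵢ − 1 = 0.5872 and g(1) = 1 − Σzᵢ/Kᵢ = -0.1404, so a root lies in (0, 1).
Newton iteration, V/F⁰ = 0.62:
  V/F = 0.6200: g = 0.08451, g' = -0.5347 → V/F = 0.7781
  V/F = 0.7781: g = -0.00096, g' = -0.5579 → V/F = 0.7763
Converged at V/F = 0.7763.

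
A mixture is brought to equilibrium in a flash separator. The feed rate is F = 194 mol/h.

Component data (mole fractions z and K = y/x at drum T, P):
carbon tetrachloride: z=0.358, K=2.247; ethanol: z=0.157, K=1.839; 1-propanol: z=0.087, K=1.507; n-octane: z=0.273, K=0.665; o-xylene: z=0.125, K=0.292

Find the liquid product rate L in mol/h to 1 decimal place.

L = 37.3 mol/h

Let ψ = V/F and solve Σ zᵢ(Kᵢ−1)/(1+ψ(Kᵢ−1)) = 0.
Check two-phase: ΣzᵢKᵢ = 1.442 > 1 and Σzᵢ/Kᵢ = 1.141 > 1, so g(0) = 0.442 > 0 and g(1) = -0.141 < 0.
Newton–Raphson from ψ = 0.5:
  ψ = 0.500: g = 0.1561, g' = -0.475 → ψ = 0.829
  ψ = 0.829: g = -0.0126, g' = -0.610 → ψ = 0.808
Converged at ψ = 0.808.
Then V = ψ·F = 0.8079·194 = 156.7 mol/h and L = F − V = 37.3 mol/h.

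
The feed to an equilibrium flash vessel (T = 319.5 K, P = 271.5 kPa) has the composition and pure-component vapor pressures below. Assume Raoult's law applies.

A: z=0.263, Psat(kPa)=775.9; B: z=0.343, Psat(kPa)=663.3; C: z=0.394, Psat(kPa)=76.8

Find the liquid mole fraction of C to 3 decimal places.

Raoult's law: Kᵢ = Pᵢˢᵃᵗ/P = Pᵢˢᵃᵗ/271.5.
  K_A = 775.9/271.5 = 2.85783, K_B = 663.3/271.5 = 2.44309, K_C = 76.8/271.5 = 0.28287
Rachford–Rice: g(ψ) = Σ zᵢ(Kᵢ−1)/(1+ψ(Kᵢ−1)) = 0.
g(0) = ΣzᵢKᵢ − 1 = 0.701 and g(1) = 1 − Σzᵢ/Kᵢ = -0.625, so a root lies in (0, 1).
Newton–Raphson from ψ = 0.5:
  ψ = 0.500: g = 0.1003, g' = -0.977 → ψ = 0.603
  ψ = 0.603: g = -0.0023, g' = -1.035 → ψ = 0.600
Converged at ψ = 0.600.
Compositions from xᵢ = zᵢ/(1+ψ(Kᵢ−1)), yᵢ = Kᵢxᵢ:
  A: x = 0.124, y = 0.355
  B: x = 0.184, y = 0.449
  C: x = 0.692, y = 0.196

x_C = 0.692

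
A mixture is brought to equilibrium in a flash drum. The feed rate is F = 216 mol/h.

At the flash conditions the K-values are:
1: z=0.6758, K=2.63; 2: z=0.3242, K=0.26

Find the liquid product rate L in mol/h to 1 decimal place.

L = 61.7 mol/h

Material balance + equilibrium reduce to Σ zᵢ(Kᵢ−1)/(1+V/F(Kᵢ−1)) = 0.
Check two-phase: ΣzᵢKᵢ = 1.8616 > 1 and Σzᵢ/Kᵢ = 1.5039 > 1, so g(0) = 0.8616 > 0 and g(1) = -0.5039 < 0.
Binary case is linear: z₁(K₁−1)(1+V/F(K₂−1)) + z₂(K₂−1)(1+V/F(K₁−1)) = 0
⇒ V/F = [z₁(K₁−1)+z₂(K₂−1)] / [−(K₁−1)(K₂−1)] = 0.86165/1.20620 = 0.7143
Then V = V/F·F = 0.7143·216 = 154.3 mol/h and L = F − V = 61.7 mol/h.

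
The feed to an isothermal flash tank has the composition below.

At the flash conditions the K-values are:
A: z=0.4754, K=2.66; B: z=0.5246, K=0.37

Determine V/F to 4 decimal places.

Material balance + equilibrium reduce to Σ zᵢ(Kᵢ−1)/(1+V/F(Kᵢ−1)) = 0.
g(0) = ΣzᵢKᵢ − 1 = 0.4587 and g(1) = 1 − Σzᵢ/Kᵢ = -0.5966, so a root lies in (0, 1).
Binary case is linear: z₁(K₁−1)(1+V/F(K₂−1)) + z₂(K₂−1)(1+V/F(K₁−1)) = 0
⇒ V/F = [z₁(K₁−1)+z₂(K₂−1)] / [−(K₁−1)(K₂−1)] = 0.45867/1.04580 = 0.4386

V/F = 0.4386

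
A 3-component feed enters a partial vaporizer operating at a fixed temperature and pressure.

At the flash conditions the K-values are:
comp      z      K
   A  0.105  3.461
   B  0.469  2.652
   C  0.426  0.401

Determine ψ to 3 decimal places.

ψ = 0.718

Rachford–Rice: g(ψ) = Σ zᵢ(Kᵢ−1)/(1+ψ(Kᵢ−1)) = 0.
g(0) = ΣzᵢKᵢ − 1 = 0.778 and g(1) = 1 − Σzᵢ/Kᵢ = -0.270, so a root lies in (0, 1).
Iterate (Newton) starting at ψ = 0.36:
  ψ = 0.360: g = 0.2975, g' = -0.931 → ψ = 0.680
  ψ = 0.680: g = 0.0312, g' = -0.808 → ψ = 0.718
Converged at ψ = 0.718.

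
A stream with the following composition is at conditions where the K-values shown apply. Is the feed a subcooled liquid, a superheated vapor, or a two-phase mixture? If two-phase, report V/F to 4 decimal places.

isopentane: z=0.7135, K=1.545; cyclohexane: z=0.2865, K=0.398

two-phase, V/F = 0.6595

ΣzᵢKᵢ = 1.2164; Σzᵢ/Kᵢ = 1.1817.
Both exceed 1, so a two-phase solution exists.
Rachford–Rice: g(ψ) = Σ zᵢ(Kᵢ−1)/(1+ψ(Kᵢ−1)) = 0.
Iterate (Newton) starting at ψ = 0.59:
  ψ = 0.5900: g = 0.02677, g' = -0.3711 → ψ = 0.6621
  ψ = 0.6621: g = -0.00105, g' = -0.4015 → ψ = 0.6595
Converged at ψ = 0.6595.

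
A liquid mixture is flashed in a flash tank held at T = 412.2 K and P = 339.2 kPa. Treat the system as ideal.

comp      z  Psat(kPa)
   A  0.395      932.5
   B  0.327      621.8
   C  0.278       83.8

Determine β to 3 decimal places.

Raoult's law: Kᵢ = Pᵢˢᵃᵗ/P = Pᵢˢᵃᵗ/339.2.
  K_A = 932.5/339.2 = 2.74912, K_B = 621.8/339.2 = 1.83314, K_C = 83.8/339.2 = 0.24705
Let β = V/F and solve Σ zᵢ(Kᵢ−1)/(1+β(Kᵢ−1)) = 0.
Check two-phase: ΣzᵢKᵢ = 1.754 > 1 and Σzᵢ/Kᵢ = 1.447 > 1, so g(0) = 0.754 > 0 and g(1) = -0.447 < 0.
Newton–Raphson from β = 0.63:
  β = 0.630: g = 0.1091, g' = -0.942 → β = 0.746
  β = 0.746: g = -0.0097, g' = -1.134 → β = 0.737
Converged at β = 0.737.

β = 0.737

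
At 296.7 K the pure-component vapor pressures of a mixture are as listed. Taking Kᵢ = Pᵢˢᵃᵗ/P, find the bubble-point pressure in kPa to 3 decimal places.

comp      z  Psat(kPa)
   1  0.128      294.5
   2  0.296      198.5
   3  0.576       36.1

At the bubble point ψ → 0, so ΣzᵢKᵢ = 1 with Kᵢ = Pᵢˢᵃᵗ/P ⇒ P = ΣzᵢPᵢˢᵃᵗ.
P = 0.128·294.5 + 0.296·198.5 + 0.576·36.1 = 117.246 kPa

Pbub = 117.246 kPa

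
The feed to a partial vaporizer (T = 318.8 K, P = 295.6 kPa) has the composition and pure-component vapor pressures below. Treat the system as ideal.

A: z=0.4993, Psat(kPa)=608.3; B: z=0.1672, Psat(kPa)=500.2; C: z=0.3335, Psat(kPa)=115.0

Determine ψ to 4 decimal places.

Raoult's law: Kᵢ = Pᵢˢᵃᵗ/P = Pᵢˢᵃᵗ/295.6.
  K_A = 608.3/295.6 = 2.057848, K_B = 500.2/295.6 = 1.692152, K_C = 115.0/295.6 = 0.389039
Rachford–Rice: g(ψ) = Σ zᵢ(Kᵢ−1)/(1+ψ(Kᵢ−1)) = 0.
Feasibility: ΣzᵢKᵢ = 1.4402, Σzᵢ/Kᵢ = 1.1987 — both > 1, two phases present.
Newton–Raphson from ψ = 0.45:
  ψ = 0.4500: g = 0.16507, g' = -0.5398 → ψ = 0.7558
  ψ = 0.7558: g = -0.00906, g' = -0.6368 → ψ = 0.7416
  ψ = 0.7416: g = -0.00007, g' = -0.6266 → ψ = 0.7414
Converged at ψ = 0.7414.

ψ = 0.7414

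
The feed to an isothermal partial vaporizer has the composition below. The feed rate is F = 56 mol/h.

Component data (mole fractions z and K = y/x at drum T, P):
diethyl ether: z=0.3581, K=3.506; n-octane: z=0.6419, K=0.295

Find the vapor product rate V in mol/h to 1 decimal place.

Rachford–Rice: g(ψ) = Σ zᵢ(Kᵢ−1)/(1+ψ(Kᵢ−1)) = 0.
Check two-phase: ΣzᵢKᵢ = 1.4449 > 1 and Σzᵢ/Kᵢ = 2.2781 > 1, so g(0) = 0.4449 > 0 and g(1) = -1.2781 < 0.
Newton–Raphson from ψ = 0.32:
  ψ = 0.3200: g = -0.08635, g' = -1.2246 → ψ = 0.2495
  ψ = 0.2495: g = 0.00305, g' = -1.3212 → ψ = 0.2518
Converged at ψ = 0.2518.
Then V = ψ·F = 0.2518·56 = 14.1 mol/h and L = F − V = 41.9 mol/h.

V = 14.1 mol/h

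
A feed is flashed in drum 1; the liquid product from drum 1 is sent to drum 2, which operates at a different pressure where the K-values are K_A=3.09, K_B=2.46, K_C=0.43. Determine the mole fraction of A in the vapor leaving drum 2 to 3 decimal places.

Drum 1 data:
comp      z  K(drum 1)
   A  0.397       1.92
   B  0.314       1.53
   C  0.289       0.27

Drum 1:
Newton–Raphson from ψ₁ = 0.58:
  ψ₁ = 0.580: g = -0.0004, g' = -0.658 → ψ₁ = 0.579
Converged at ψ₁ = 0.579.
Drum-1 compositions:
  A: x = 0.259, y = 0.497
  B: x = 0.240, y = 0.368
  C: x = 0.501, y = 0.135
Drum-2 feed = drum-1 liquid: z₂ = (0.2590, 0.2402, 0.5008).
Drum 2:
Let ψ₂ = V/F and solve Σ zᵢ(Kᵢ−1)/(1+ψ₂(Kᵢ−1)) = 0.
g(0) = ΣzᵢKᵢ − 1 = 0.607 and g(1) = 1 − Σzᵢ/Kᵢ = -0.346, so a root lies in (0, 1).
Newton–Raphson from ψ₂ = 0.67:
  ψ₂ = 0.670: g = -0.0590, g' = -0.753 → ψ₂ = 0.592
  ψ₂ = 0.592: g = -0.0005, g' = -0.744 → ψ₂ = 0.591
Converged at ψ₂ = 0.591.
  A: x = 0.116, y = 0.358
  B: x = 0.129, y = 0.317
  C: x = 0.755, y = 0.325

y_A (drum 2) = 0.358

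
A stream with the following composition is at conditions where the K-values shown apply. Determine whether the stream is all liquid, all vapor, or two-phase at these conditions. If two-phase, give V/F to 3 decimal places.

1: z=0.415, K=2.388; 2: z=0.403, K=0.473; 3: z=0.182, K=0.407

two-phase, V/F = 0.336

ΣzᵢKᵢ = 1.256; Σzᵢ/Kᵢ = 1.473.
Both exceed 1, so a two-phase solution exists.
Rachford–Rice: g(ψ) = Σ zᵢ(Kᵢ−1)/(1+ψ(Kᵢ−1)) = 0.
Iterate (Newton) starting at ψ = 0.5:
  ψ = 0.500: g = -0.1017, g' = -0.614 → ψ = 0.334
  ψ = 0.334: g = 0.0010, g' = -0.637 → ψ = 0.336
Converged at ψ = 0.336.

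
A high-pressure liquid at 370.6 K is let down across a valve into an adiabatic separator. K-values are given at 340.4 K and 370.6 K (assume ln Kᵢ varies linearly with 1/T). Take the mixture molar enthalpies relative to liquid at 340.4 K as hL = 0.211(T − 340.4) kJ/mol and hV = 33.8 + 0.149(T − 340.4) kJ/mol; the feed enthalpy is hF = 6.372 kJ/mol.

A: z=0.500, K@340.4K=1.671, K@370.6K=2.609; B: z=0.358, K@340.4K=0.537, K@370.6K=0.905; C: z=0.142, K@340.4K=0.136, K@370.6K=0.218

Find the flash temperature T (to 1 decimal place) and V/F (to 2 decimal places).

Adiabatic flash: solve Rachford–Rice at each trial T, then check hF = ψ·hV(T) + (1−ψ)·hL(T).
  T = 340.4 K: K = (1.671, 0.537, 0.136), RR gives ψ = 0.115, H_out = 3.901 kJ/mol
  T = 370.6 K: K = (2.609, 0.905, 0.218), RR gives ψ = 0.820, H_out = 32.569 kJ/mol
  T = 355.5 K: K = (2.108, 0.705, 0.174), RR gives ψ = 0.555, H_out = 21.429 kJ/mol
  T = 347.9 K: K = (1.880, 0.617, 0.154), RR gives ψ = 0.364, H_out = 13.725 kJ/mol
  T = 344.1 K: K = (1.772, 0.575, 0.145), RR gives ψ = 0.248, H_out = 9.102 kJ/mol
  T = 342.2 K: K = (1.720, 0.555, 0.140), RR gives ψ = 0.183, H_out = 6.532 kJ/mol
Linear interpolation between T = 340.4 (H_out = 3.901) and T = 342.2 (H_out = 6.532) on hF = 6.372 gives T ≈ 342.1 K, at which ψ = 0.18.

T = 342.1 K, V/F = 0.18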